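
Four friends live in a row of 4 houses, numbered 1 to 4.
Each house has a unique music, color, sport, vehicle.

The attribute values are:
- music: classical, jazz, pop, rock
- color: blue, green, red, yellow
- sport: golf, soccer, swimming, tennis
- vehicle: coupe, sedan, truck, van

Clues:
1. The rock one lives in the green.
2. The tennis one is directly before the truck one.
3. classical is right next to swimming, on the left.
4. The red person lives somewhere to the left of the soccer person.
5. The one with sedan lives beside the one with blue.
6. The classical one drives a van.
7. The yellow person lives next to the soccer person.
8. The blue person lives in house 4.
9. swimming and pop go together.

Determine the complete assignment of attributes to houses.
Solution:

House | Music | Color | Sport | Vehicle
---------------------------------------
  1   | classical | red | tennis | van
  2   | pop | yellow | swimming | truck
  3   | rock | green | soccer | sedan
  4   | jazz | blue | golf | coupe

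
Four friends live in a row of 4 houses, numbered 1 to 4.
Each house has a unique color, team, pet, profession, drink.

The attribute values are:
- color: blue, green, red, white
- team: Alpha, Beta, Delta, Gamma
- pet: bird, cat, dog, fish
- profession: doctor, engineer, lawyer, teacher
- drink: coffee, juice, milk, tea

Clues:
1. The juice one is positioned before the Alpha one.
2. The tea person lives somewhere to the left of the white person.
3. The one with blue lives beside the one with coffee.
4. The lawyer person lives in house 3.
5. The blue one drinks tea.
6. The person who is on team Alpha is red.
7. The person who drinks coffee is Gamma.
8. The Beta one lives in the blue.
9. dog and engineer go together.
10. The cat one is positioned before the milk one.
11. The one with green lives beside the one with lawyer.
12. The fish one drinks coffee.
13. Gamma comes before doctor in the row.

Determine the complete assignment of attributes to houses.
Solution:

House | Color | Team | Pet | Profession | Drink
-----------------------------------------------
  1   | blue | Beta | dog | engineer | tea
  2   | green | Gamma | fish | teacher | coffee
  3   | white | Delta | cat | lawyer | juice
  4   | red | Alpha | bird | doctor | milk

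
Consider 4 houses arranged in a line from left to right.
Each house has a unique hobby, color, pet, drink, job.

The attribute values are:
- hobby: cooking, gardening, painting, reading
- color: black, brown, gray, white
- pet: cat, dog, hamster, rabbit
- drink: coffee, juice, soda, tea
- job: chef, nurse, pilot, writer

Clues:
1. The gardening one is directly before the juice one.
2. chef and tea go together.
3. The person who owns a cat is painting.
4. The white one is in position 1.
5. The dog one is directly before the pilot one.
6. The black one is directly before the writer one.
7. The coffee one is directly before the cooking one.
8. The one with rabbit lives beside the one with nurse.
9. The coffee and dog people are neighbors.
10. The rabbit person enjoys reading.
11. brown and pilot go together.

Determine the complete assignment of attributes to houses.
Solution:

House | Hobby | Color | Pet | Drink | Job
-----------------------------------------
  1   | reading | white | rabbit | tea | chef
  2   | gardening | black | hamster | coffee | nurse
  3   | cooking | gray | dog | juice | writer
  4   | painting | brown | cat | soda | pilot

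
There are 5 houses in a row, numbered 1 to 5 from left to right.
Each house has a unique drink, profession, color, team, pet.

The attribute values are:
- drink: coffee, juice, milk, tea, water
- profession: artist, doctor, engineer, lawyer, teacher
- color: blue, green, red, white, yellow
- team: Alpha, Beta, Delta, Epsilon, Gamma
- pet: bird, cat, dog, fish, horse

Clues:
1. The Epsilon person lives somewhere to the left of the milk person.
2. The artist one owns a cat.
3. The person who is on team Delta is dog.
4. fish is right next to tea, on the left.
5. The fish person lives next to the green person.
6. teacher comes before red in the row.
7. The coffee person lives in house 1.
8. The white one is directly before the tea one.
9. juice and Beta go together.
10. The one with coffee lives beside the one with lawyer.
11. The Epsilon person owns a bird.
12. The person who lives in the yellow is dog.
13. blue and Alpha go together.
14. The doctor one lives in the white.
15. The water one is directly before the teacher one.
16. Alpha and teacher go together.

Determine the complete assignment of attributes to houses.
Solution:

House | Drink | Profession | Color | Team | Pet
-----------------------------------------------
  1   | coffee | doctor | white | Gamma | fish
  2   | tea | lawyer | green | Epsilon | bird
  3   | water | engineer | yellow | Delta | dog
  4   | milk | teacher | blue | Alpha | horse
  5   | juice | artist | red | Beta | cat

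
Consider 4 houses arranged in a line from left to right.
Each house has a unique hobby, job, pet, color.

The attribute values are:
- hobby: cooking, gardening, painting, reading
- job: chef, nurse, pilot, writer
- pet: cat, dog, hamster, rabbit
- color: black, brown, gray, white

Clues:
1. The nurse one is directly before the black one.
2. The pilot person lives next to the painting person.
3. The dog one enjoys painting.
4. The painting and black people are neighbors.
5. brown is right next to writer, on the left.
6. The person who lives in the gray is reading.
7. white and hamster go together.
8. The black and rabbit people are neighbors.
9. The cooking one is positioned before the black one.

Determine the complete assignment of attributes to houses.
Solution:

House | Hobby | Job | Pet | Color
---------------------------------
  1   | cooking | pilot | hamster | white
  2   | painting | nurse | dog | brown
  3   | gardening | writer | cat | black
  4   | reading | chef | rabbit | gray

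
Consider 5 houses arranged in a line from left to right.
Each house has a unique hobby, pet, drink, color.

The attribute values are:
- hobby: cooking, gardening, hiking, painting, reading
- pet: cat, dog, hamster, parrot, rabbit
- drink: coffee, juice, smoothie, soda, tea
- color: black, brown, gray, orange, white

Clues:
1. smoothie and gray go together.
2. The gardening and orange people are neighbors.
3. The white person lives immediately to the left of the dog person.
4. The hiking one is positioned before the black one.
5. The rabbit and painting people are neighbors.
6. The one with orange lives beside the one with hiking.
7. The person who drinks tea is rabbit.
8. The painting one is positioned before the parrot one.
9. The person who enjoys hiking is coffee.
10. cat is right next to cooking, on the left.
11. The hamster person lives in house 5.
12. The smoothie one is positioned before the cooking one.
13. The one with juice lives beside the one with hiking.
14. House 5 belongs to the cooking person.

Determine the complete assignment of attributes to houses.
Solution:

House | Hobby | Pet | Drink | Color
-----------------------------------
  1   | gardening | rabbit | tea | white
  2   | painting | dog | juice | orange
  3   | hiking | parrot | coffee | brown
  4   | reading | cat | smoothie | gray
  5   | cooking | hamster | soda | black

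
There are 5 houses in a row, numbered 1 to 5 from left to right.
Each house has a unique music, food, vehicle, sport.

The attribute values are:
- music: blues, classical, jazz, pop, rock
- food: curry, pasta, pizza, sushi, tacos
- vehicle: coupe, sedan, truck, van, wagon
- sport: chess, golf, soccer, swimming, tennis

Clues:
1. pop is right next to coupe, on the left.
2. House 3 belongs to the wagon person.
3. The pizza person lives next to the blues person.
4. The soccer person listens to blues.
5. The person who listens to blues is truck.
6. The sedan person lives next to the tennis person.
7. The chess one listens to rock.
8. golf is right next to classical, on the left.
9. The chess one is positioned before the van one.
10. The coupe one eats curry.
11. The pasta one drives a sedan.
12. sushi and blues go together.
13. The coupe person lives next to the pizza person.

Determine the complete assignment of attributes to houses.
Solution:

House | Music | Food | Vehicle | Sport
--------------------------------------
  1   | pop | pasta | sedan | golf
  2   | classical | curry | coupe | tennis
  3   | rock | pizza | wagon | chess
  4   | blues | sushi | truck | soccer
  5   | jazz | tacos | van | swimming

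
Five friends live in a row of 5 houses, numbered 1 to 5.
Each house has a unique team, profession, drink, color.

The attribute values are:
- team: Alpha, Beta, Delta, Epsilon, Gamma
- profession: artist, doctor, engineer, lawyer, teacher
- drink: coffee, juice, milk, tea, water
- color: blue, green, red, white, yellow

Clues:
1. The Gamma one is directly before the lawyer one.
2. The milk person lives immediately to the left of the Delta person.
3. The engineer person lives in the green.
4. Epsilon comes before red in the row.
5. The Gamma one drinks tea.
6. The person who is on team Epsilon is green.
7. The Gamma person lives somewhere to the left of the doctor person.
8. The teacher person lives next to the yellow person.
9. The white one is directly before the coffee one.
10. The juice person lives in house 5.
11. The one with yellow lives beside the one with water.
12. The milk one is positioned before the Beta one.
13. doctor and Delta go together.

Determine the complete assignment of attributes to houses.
Solution:

House | Team | Profession | Drink | Color
-----------------------------------------
  1   | Gamma | teacher | tea | blue
  2   | Alpha | lawyer | milk | yellow
  3   | Delta | doctor | water | white
  4   | Epsilon | engineer | coffee | green
  5   | Beta | artist | juice | red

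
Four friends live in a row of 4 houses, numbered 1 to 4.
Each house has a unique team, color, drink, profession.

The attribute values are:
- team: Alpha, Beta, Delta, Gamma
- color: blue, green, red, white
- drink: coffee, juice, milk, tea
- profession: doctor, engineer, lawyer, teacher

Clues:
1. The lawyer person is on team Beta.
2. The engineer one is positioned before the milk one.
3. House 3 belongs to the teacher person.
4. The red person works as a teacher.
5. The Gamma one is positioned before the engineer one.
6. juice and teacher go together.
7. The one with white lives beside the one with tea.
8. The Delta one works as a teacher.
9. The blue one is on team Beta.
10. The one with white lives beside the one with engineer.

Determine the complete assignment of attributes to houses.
Solution:

House | Team | Color | Drink | Profession
-----------------------------------------
  1   | Gamma | white | coffee | doctor
  2   | Alpha | green | tea | engineer
  3   | Delta | red | juice | teacher
  4   | Beta | blue | milk | lawyer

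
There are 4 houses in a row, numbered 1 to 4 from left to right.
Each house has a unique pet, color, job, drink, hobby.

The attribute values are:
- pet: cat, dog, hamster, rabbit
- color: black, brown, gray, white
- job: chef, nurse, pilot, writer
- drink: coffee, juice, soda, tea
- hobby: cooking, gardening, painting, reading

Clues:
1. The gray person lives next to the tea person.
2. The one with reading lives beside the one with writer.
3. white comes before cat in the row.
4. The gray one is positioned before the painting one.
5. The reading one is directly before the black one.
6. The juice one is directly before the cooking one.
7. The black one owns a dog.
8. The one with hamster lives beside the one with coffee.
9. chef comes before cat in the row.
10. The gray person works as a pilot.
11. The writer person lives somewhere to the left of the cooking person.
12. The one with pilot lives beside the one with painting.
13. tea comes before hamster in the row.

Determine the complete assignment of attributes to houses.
Solution:

House | Pet | Color | Job | Drink | Hobby
-----------------------------------------
  1   | rabbit | gray | pilot | soda | reading
  2   | dog | black | writer | tea | painting
  3   | hamster | white | chef | juice | gardening
  4   | cat | brown | nurse | coffee | cooking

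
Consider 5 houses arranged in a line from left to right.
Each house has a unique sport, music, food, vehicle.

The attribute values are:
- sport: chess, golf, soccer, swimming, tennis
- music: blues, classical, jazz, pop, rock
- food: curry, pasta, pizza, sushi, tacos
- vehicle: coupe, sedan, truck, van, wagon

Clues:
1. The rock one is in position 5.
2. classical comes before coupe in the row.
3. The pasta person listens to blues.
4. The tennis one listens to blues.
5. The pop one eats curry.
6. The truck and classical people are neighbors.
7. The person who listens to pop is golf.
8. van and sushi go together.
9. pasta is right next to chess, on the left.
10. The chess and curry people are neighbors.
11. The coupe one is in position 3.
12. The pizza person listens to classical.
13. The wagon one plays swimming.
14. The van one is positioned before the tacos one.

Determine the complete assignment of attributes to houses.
Solution:

House | Sport | Music | Food | Vehicle
--------------------------------------
  1   | tennis | blues | pasta | truck
  2   | chess | classical | pizza | sedan
  3   | golf | pop | curry | coupe
  4   | soccer | jazz | sushi | van
  5   | swimming | rock | tacos | wagon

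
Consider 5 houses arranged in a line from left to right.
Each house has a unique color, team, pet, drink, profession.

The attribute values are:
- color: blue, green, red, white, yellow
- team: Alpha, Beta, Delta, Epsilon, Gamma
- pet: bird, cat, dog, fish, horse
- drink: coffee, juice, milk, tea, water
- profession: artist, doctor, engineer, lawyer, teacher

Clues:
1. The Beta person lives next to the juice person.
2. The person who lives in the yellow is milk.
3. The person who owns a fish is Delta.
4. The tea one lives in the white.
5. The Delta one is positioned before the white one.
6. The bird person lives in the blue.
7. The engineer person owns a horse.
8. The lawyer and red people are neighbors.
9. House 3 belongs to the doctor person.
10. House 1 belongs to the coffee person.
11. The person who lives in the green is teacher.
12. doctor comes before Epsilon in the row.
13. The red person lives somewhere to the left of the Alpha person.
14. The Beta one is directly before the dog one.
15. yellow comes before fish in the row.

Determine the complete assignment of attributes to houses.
Solution:

House | Color | Team | Pet | Drink | Profession
-----------------------------------------------
  1   | blue | Beta | bird | coffee | lawyer
  2   | red | Gamma | dog | juice | artist
  3   | yellow | Alpha | cat | milk | doctor
  4   | green | Delta | fish | water | teacher
  5   | white | Epsilon | horse | tea | engineer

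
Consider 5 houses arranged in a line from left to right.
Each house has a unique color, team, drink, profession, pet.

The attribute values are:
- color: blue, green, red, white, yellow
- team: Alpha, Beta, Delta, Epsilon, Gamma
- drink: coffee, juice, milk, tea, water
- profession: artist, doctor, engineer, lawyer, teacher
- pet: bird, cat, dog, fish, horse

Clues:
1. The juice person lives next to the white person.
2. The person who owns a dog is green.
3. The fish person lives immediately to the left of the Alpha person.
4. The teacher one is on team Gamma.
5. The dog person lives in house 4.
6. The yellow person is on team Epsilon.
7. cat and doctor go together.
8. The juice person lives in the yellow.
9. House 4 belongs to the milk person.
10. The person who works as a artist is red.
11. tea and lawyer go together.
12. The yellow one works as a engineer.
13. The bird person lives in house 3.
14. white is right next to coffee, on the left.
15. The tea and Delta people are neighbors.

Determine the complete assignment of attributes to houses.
Solution:

House | Color | Team | Drink | Profession | Pet
-----------------------------------------------
  1   | yellow | Epsilon | juice | engineer | fish
  2   | white | Alpha | tea | lawyer | horse
  3   | red | Delta | coffee | artist | bird
  4   | green | Gamma | milk | teacher | dog
  5   | blue | Beta | water | doctor | cat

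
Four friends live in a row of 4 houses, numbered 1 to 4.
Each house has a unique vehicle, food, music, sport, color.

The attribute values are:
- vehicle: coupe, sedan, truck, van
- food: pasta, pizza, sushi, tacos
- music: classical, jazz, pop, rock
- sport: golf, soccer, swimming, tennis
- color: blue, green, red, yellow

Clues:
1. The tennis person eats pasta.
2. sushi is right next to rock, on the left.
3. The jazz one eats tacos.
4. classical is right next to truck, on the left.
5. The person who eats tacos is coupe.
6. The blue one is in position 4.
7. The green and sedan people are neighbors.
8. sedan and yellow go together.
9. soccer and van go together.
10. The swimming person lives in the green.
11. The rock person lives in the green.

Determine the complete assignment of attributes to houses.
Solution:

House | Vehicle | Food | Music | Sport | Color
----------------------------------------------
  1   | van | sushi | classical | soccer | red
  2   | truck | pizza | rock | swimming | green
  3   | sedan | pasta | pop | tennis | yellow
  4   | coupe | tacos | jazz | golf | blue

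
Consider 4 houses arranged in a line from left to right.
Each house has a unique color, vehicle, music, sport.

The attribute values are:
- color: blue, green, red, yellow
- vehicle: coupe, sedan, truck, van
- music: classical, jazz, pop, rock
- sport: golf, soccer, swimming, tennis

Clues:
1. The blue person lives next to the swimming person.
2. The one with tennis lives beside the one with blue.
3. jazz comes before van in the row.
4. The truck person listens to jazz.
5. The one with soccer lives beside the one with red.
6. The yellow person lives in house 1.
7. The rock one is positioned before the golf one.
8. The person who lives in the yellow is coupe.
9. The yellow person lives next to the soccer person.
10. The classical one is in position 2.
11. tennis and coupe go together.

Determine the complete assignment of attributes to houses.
Solution:

House | Color | Vehicle | Music | Sport
---------------------------------------
  1   | yellow | coupe | rock | tennis
  2   | blue | sedan | classical | soccer
  3   | red | truck | jazz | swimming
  4   | green | van | pop | golf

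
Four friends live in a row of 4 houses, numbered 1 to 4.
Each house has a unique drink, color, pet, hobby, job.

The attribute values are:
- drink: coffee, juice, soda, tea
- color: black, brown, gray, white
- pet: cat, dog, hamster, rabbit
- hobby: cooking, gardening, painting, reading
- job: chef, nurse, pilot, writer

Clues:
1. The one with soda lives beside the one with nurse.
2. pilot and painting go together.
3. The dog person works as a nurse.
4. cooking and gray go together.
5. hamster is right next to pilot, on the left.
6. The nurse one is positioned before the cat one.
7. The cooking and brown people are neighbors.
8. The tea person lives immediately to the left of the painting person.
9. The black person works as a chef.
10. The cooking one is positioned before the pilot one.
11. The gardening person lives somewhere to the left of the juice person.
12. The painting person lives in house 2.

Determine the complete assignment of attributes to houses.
Solution:

House | Drink | Color | Pet | Hobby | Job
-----------------------------------------
  1   | tea | gray | hamster | cooking | writer
  2   | soda | brown | rabbit | painting | pilot
  3   | coffee | white | dog | gardening | nurse
  4   | juice | black | cat | reading | chef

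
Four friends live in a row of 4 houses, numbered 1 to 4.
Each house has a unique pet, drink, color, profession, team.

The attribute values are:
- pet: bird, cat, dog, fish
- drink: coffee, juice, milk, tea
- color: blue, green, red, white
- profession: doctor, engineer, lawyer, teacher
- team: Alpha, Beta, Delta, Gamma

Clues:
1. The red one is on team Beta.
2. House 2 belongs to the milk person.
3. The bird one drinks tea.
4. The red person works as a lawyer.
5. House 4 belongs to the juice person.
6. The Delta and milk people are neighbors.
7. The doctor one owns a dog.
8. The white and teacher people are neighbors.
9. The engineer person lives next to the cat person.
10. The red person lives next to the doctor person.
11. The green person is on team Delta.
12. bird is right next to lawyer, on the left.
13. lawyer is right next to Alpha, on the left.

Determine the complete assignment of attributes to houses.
Solution:

House | Pet | Drink | Color | Profession | Team
-----------------------------------------------
  1   | bird | tea | green | engineer | Delta
  2   | cat | milk | red | lawyer | Beta
  3   | dog | coffee | white | doctor | Alpha
  4   | fish | juice | blue | teacher | Gamma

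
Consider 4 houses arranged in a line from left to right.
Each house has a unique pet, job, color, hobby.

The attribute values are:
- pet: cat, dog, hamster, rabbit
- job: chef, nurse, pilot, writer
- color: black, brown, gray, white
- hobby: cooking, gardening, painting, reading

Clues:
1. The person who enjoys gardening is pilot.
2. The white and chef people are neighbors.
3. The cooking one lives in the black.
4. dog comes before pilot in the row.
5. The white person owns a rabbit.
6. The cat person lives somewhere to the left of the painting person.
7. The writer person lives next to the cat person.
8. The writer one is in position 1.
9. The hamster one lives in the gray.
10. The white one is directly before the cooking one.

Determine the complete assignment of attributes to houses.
Solution:

House | Pet | Job | Color | Hobby
---------------------------------
  1   | rabbit | writer | white | reading
  2   | cat | chef | black | cooking
  3   | dog | nurse | brown | painting
  4   | hamster | pilot | gray | gardening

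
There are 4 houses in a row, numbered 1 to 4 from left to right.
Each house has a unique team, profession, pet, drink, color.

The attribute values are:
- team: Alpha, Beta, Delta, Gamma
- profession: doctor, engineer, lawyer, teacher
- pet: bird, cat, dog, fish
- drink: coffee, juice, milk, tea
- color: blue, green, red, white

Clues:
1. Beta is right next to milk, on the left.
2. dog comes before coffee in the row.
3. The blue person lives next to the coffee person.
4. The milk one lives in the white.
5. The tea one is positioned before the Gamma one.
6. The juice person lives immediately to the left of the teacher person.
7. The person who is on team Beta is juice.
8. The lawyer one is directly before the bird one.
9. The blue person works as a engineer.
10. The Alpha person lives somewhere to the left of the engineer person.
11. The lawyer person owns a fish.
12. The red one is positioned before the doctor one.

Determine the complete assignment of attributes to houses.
Solution:

House | Team | Profession | Pet | Drink | Color
-----------------------------------------------
  1   | Beta | lawyer | fish | juice | red
  2   | Alpha | teacher | bird | milk | white
  3   | Delta | engineer | dog | tea | blue
  4   | Gamma | doctor | cat | coffee | green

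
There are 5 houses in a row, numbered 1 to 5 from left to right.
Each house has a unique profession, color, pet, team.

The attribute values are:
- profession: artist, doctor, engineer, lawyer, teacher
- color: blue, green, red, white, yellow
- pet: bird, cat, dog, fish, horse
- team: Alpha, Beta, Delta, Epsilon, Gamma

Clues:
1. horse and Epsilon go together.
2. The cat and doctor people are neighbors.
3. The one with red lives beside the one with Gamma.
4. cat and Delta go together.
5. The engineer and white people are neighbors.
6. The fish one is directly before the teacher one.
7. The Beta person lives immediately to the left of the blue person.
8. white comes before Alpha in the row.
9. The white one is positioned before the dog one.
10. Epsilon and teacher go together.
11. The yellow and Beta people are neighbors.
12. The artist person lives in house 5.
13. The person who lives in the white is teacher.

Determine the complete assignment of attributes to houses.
Solution:

House | Profession | Color | Pet | Team
---------------------------------------
  1   | lawyer | yellow | cat | Delta
  2   | doctor | red | bird | Beta
  3   | engineer | blue | fish | Gamma
  4   | teacher | white | horse | Epsilon
  5   | artist | green | dog | Alpha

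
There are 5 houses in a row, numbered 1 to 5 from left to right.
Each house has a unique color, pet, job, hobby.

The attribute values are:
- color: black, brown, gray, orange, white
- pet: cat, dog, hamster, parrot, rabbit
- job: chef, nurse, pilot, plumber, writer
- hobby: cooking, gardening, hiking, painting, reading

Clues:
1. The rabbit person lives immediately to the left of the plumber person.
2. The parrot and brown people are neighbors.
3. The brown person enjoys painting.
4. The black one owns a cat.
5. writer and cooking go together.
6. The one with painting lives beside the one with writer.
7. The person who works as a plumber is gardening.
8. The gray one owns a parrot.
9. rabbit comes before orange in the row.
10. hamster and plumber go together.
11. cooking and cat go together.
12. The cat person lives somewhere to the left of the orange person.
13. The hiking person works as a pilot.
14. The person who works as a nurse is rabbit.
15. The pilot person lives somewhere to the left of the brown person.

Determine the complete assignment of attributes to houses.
Solution:

House | Color | Pet | Job | Hobby
---------------------------------
  1   | gray | parrot | pilot | hiking
  2   | brown | dog | chef | painting
  3   | black | cat | writer | cooking
  4   | white | rabbit | nurse | reading
  5   | orange | hamster | plumber | gardening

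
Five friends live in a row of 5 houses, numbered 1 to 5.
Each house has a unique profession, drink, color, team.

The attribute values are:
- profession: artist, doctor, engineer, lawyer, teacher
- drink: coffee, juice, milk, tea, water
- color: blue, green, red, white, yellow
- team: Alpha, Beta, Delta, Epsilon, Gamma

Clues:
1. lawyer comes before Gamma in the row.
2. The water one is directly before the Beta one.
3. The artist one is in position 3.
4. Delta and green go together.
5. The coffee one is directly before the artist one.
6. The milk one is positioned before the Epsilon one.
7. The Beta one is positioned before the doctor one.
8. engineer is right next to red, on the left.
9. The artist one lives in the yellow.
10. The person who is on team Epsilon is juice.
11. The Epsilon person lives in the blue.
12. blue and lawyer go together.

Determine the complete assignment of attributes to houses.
Solution:

House | Profession | Drink | Color | Team
-----------------------------------------
  1   | engineer | water | green | Delta
  2   | teacher | coffee | red | Beta
  3   | artist | milk | yellow | Alpha
  4   | lawyer | juice | blue | Epsilon
  5   | doctor | tea | white | Gamma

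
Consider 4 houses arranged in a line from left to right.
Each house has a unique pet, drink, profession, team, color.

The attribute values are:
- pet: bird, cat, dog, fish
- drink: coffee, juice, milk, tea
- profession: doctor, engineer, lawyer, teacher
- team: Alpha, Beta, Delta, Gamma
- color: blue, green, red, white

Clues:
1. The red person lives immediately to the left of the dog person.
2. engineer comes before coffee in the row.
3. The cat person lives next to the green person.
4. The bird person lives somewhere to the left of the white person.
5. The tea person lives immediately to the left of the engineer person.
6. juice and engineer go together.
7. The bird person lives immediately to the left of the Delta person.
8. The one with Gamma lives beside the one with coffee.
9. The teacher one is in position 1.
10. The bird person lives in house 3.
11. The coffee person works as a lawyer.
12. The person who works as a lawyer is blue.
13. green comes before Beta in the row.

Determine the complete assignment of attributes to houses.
Solution:

House | Pet | Drink | Profession | Team | Color
-----------------------------------------------
  1   | cat | tea | teacher | Alpha | red
  2   | dog | juice | engineer | Gamma | green
  3   | bird | coffee | lawyer | Beta | blue
  4   | fish | milk | doctor | Delta | white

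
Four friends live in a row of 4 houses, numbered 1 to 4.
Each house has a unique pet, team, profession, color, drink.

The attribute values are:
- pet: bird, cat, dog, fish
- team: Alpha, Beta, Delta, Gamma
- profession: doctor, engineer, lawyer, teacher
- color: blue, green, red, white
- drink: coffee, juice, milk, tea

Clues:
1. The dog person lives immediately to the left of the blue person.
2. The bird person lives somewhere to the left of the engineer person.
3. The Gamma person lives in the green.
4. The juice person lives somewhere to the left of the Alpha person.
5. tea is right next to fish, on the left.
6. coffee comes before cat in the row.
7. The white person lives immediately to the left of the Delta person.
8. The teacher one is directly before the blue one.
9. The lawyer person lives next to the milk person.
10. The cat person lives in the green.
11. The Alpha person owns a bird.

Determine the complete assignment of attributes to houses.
Solution:

House | Pet | Team | Profession | Color | Drink
-----------------------------------------------
  1   | dog | Beta | teacher | white | tea
  2   | fish | Delta | doctor | blue | juice
  3   | bird | Alpha | lawyer | red | coffee
  4   | cat | Gamma | engineer | green | milk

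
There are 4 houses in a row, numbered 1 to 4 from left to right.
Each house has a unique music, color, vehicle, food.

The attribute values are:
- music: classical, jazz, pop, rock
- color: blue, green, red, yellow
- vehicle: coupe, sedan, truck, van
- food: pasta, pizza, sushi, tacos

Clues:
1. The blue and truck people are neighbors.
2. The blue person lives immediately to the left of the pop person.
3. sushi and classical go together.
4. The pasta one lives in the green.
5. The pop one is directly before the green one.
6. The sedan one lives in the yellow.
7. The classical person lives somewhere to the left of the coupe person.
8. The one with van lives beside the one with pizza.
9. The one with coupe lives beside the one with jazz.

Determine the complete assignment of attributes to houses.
Solution:

House | Music | Color | Vehicle | Food
--------------------------------------
  1   | classical | blue | van | sushi
  2   | pop | red | truck | pizza
  3   | rock | green | coupe | pasta
  4   | jazz | yellow | sedan | tacos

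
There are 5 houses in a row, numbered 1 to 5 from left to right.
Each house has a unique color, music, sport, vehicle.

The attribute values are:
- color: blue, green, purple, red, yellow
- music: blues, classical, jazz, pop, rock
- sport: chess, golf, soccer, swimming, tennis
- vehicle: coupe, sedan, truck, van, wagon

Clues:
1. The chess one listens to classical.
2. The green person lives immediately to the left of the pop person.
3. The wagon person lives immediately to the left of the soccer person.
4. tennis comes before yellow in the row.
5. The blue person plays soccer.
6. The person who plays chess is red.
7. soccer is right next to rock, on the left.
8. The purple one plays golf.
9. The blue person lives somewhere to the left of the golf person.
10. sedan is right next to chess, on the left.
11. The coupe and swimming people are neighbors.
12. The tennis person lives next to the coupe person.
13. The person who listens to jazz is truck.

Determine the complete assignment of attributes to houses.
Solution:

House | Color | Music | Sport | Vehicle
---------------------------------------
  1   | green | blues | tennis | wagon
  2   | blue | pop | soccer | coupe
  3   | yellow | rock | swimming | sedan
  4   | red | classical | chess | van
  5   | purple | jazz | golf | truck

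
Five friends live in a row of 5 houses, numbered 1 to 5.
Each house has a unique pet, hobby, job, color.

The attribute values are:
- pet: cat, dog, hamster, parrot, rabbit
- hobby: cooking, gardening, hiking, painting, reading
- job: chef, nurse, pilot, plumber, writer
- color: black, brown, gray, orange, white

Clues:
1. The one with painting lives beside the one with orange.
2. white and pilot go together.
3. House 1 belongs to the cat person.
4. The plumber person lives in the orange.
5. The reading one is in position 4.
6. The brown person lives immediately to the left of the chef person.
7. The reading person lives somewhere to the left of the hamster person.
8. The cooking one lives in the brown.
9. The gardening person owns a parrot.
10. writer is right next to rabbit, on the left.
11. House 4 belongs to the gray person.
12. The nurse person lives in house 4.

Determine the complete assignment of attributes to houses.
Solution:

House | Pet | Hobby | Job | Color
---------------------------------
  1   | cat | cooking | writer | brown
  2   | rabbit | painting | chef | black
  3   | parrot | gardening | plumber | orange
  4   | dog | reading | nurse | gray
  5   | hamster | hiking | pilot | white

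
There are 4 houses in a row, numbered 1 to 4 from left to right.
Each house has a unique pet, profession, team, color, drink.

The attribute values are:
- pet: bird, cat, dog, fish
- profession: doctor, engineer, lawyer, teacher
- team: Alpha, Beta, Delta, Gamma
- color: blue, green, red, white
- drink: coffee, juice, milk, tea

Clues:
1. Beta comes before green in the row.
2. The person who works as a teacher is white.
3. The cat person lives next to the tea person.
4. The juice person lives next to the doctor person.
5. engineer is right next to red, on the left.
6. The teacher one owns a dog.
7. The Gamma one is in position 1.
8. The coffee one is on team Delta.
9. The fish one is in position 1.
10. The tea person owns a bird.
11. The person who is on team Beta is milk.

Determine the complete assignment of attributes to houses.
Solution:

House | Pet | Profession | Team | Color | Drink
-----------------------------------------------
  1   | fish | engineer | Gamma | blue | juice
  2   | cat | doctor | Beta | red | milk
  3   | bird | lawyer | Alpha | green | tea
  4   | dog | teacher | Delta | white | coffee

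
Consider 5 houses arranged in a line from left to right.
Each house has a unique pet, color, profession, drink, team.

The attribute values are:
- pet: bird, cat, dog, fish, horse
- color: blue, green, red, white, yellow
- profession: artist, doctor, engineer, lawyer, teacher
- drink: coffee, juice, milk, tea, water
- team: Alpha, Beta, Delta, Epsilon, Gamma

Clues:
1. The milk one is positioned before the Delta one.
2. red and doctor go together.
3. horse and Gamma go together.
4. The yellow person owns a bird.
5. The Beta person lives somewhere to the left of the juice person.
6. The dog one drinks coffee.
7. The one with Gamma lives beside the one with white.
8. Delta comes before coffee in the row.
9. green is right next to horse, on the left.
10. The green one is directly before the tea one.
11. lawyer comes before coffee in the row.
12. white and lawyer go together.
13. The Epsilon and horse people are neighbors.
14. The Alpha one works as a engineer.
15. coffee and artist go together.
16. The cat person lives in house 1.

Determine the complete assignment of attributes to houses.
Solution:

House | Pet | Color | Profession | Drink | Team
-----------------------------------------------
  1   | cat | green | teacher | milk | Epsilon
  2   | horse | red | doctor | tea | Gamma
  3   | fish | white | lawyer | water | Delta
  4   | dog | blue | artist | coffee | Beta
  5   | bird | yellow | engineer | juice | Alpha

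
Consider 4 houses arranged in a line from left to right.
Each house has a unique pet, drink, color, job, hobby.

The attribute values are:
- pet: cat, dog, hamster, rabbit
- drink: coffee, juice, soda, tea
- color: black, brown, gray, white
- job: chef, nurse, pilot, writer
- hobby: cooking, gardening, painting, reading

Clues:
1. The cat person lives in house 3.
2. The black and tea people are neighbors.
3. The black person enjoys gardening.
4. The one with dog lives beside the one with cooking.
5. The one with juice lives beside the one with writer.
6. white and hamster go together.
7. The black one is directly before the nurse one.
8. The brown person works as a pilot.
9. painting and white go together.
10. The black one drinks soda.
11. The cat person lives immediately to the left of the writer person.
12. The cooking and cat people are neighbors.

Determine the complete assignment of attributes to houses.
Solution:

House | Pet | Drink | Color | Job | Hobby
-----------------------------------------
  1   | dog | soda | black | chef | gardening
  2   | rabbit | tea | gray | nurse | cooking
  3   | cat | juice | brown | pilot | reading
  4   | hamster | coffee | white | writer | painting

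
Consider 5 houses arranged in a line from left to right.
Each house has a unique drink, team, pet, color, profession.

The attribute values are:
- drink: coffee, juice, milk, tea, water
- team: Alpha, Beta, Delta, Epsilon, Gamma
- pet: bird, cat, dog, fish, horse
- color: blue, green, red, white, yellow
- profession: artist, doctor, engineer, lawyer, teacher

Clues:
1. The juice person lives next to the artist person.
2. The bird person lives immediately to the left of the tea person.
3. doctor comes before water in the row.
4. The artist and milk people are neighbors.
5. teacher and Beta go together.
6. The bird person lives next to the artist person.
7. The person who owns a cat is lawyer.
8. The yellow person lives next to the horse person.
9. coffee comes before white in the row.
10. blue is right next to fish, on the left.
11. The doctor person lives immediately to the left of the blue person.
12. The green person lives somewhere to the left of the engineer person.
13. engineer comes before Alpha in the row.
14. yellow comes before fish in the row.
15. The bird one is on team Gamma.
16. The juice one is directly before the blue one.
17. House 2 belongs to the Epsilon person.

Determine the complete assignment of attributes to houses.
Solution:

House | Drink | Team | Pet | Color | Profession
-----------------------------------------------
  1   | juice | Gamma | bird | yellow | doctor
  2   | tea | Epsilon | horse | blue | artist
  3   | milk | Beta | fish | green | teacher
  4   | coffee | Delta | dog | red | engineer
  5   | water | Alpha | cat | white | lawyer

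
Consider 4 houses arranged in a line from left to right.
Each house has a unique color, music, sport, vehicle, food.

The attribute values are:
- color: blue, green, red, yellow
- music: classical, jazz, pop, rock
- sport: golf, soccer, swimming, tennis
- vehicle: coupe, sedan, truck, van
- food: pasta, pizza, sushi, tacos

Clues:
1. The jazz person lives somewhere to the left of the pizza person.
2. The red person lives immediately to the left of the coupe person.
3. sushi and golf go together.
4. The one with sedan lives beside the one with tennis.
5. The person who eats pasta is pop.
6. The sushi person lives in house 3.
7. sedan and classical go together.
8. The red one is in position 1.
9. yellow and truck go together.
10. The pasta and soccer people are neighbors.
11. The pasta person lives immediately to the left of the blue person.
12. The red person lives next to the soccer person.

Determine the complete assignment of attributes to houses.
Solution:

House | Color | Music | Sport | Vehicle | Food
----------------------------------------------
  1   | red | pop | swimming | van | pasta
  2   | blue | jazz | soccer | coupe | tacos
  3   | green | classical | golf | sedan | sushi
  4   | yellow | rock | tennis | truck | pizza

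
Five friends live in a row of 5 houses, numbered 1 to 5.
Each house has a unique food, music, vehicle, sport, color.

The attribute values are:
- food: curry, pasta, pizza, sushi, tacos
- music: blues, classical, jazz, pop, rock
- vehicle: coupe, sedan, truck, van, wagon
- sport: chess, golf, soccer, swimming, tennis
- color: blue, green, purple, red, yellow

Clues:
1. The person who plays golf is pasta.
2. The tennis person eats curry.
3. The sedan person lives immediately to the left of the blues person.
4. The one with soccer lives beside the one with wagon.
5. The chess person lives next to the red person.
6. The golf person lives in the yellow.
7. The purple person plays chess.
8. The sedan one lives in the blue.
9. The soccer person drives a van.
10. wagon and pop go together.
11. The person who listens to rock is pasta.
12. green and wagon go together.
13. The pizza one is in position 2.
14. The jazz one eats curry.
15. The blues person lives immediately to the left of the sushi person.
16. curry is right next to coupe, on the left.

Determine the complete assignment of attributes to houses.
Solution:

House | Food | Music | Vehicle | Sport | Color
----------------------------------------------
  1   | curry | jazz | sedan | tennis | blue
  2   | pizza | blues | coupe | chess | purple
  3   | sushi | classical | van | soccer | red
  4   | tacos | pop | wagon | swimming | green
  5   | pasta | rock | truck | golf | yellow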